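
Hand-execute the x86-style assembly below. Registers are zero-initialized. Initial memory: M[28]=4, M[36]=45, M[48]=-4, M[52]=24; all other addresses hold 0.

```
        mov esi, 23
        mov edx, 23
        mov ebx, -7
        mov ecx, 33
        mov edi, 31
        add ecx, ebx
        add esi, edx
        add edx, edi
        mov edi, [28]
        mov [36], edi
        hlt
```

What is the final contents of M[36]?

4

mov esi, 23 → esi=23
mov edx, 23 → edx=23
mov ebx, -7 → ebx=-7
mov ecx, 33 → ecx=33
mov edi, 31 → edi=31
add ecx, ebx → ecx=33+(-7)=26
add esi, edx → esi=23+23=46
add edx, edi → edx=23+31=54
mov edi, [28] → edi=M[28]=4
mov [36], edi → M[36]=4
halt.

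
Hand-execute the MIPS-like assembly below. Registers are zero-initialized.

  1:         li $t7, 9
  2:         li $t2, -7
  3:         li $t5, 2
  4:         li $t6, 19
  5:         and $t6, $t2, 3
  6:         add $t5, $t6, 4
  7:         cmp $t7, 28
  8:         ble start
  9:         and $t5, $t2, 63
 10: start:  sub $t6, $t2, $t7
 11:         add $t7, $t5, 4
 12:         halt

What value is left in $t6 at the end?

$t7=9
$t2=-7
$t5=2
$t6=19
$t6=(-7)&3=1
$t5=1+4=5
cmp $t7, 28  (cmp 9,28)
ble start: taken
$t6=(-7)-9=-16
$t7=5+4=9
halt.

-16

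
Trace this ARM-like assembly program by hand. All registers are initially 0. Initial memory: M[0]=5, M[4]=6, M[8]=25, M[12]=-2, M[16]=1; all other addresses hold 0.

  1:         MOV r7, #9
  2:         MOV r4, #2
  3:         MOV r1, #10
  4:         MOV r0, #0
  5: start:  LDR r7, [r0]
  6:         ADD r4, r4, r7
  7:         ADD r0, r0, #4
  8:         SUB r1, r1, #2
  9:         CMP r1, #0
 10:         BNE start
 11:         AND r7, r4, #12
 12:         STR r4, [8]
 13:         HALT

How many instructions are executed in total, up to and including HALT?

MOV r7, #9 → r7=9
MOV r4, #2 → r4=2
MOV r1, #10 → r1=10
MOV r0, #0 → r0=0
LDR r7, [r0] → r7=M[0]=5
ADD r4, r4, r7 → r4=2+5=7
ADD r0, r0, #4 → r0=0+4=4
SUB r1, r1, #2 → r1=10-2=8
CMP r1, #0  (cmp 8,0)
BNE start: taken
LDR r7, [r0] → r7=M[4]=6
ADD r4, r4, r7 → r4=7+6=13
ADD r0, r0, #4 → r0=4+4=8
SUB r1, r1, #2 → r1=8-2=6
CMP r1, #0  (cmp 6,0)
BNE start: taken
LDR r7, [r0] → r7=M[8]=25
ADD r4, r4, r7 → r4=13+25=38
ADD r0, r0, #4 → r0=8+4=12
SUB r1, r1, #2 → r1=6-2=4
CMP r1, #0  (cmp 4,0)
BNE start: taken
LDR r7, [r0] → r7=M[12]=-2
ADD r4, r4, r7 → r4=38+(-2)=36
ADD r0, r0, #4 → r0=12+4=16
SUB r1, r1, #2 → r1=4-2=2
CMP r1, #0  (cmp 2,0)
BNE start: taken
LDR r7, [r0] → r7=M[16]=1
ADD r4, r4, r7 → r4=36+1=37
ADD r0, r0, #4 → r0=16+4=20
SUB r1, r1, #2 → r1=2-2=0
CMP r1, #0  (cmp 0,0)
BNE start: not taken
AND r7, r4, #12 → r7=37&12=4
STR r4, [8] → M[8]=37
halt.
Total executed instructions: 37.

37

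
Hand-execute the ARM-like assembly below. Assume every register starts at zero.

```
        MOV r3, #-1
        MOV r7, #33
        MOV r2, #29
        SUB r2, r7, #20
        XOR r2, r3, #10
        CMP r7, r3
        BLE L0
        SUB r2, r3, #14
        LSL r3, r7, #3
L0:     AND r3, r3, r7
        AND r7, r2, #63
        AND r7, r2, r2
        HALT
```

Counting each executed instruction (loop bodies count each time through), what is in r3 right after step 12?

r3=-1
r7=33
r2=29
r2=33-20=13
r2=(-1)^10=-11
CMP r7, r3  (cmp 33,-1)
BLE L0: not taken
r2=(-1)-14=-15
r3=33<<3=264
r3=264&33=0
r7=(-15)&63=49
r7=(-15)&(-15)=-15
After step 12: r3 = 0.

0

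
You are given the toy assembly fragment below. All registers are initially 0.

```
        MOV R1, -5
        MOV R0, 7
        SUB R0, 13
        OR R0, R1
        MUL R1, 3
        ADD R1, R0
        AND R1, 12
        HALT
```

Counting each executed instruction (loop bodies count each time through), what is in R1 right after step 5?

MOV R1, -5 → R1=-5
MOV R0, 7 → R0=7
SUB R0, 13 → R0=7-13=-6
OR R0, R1 → R0=(-6)|(-5)=-5
MUL R1, 3 → R1=(-5)*3=-15
After step 5: R1 = -15.

-15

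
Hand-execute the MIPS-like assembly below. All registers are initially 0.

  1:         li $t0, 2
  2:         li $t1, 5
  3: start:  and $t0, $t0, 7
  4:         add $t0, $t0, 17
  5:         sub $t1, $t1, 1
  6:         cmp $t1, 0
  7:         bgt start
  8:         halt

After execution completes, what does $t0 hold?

23

li $t0, 2 → $t0=2
li $t1, 5 → $t1=5
and $t0, $t0, 7 → $t0=2&7=2
add $t0, $t0, 17 → $t0=2+17=19
sub $t1, $t1, 1 → $t1=5-1=4
cmp $t1, 0  (cmp 4,0)
bgt start: taken
and $t0, $t0, 7 → $t0=19&7=3
add $t0, $t0, 17 → $t0=3+17=20
sub $t1, $t1, 1 → $t1=4-1=3
cmp $t1, 0  (cmp 3,0)
bgt start: taken
and $t0, $t0, 7 → $t0=20&7=4
add $t0, $t0, 17 → $t0=4+17=21
sub $t1, $t1, 1 → $t1=3-1=2
cmp $t1, 0  (cmp 2,0)
bgt start: taken
and $t0, $t0, 7 → $t0=21&7=5
add $t0, $t0, 17 → $t0=5+17=22
sub $t1, $t1, 1 → $t1=2-1=1
cmp $t1, 0  (cmp 1,0)
bgt start: taken
and $t0, $t0, 7 → $t0=22&7=6
add $t0, $t0, 17 → $t0=6+17=23
sub $t1, $t1, 1 → $t1=1-1=0
cmp $t1, 0  (cmp 0,0)
bgt start: not taken
halt.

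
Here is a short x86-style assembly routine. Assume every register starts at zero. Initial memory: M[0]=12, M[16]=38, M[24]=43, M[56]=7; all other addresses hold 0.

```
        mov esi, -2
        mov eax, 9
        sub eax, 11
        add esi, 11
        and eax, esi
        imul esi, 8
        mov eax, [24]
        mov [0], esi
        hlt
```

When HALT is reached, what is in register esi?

72

esi=-2
eax=9
eax=9-11=-2
esi=(-2)+11=9
eax=(-2)&9=8
esi=9*8=72
eax=M[24]=43
mov [0], esi → M[0]=72
halt.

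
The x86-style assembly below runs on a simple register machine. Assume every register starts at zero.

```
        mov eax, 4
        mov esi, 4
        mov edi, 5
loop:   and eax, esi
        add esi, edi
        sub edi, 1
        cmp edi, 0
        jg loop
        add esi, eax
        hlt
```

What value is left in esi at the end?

eax=4
esi=4
edi=5
eax=4&4=4
esi=4+5=9
edi=5-1=4
cmp edi, 0  (cmp 4,0)
jg loop: taken
eax=4&9=0
esi=9+4=13
edi=4-1=3
cmp edi, 0  (cmp 3,0)
jg loop: taken
eax=0&13=0
esi=13+3=16
edi=3-1=2
cmp edi, 0  (cmp 2,0)
jg loop: taken
eax=0&16=0
esi=16+2=18
edi=2-1=1
cmp edi, 0  (cmp 1,0)
jg loop: taken
eax=0&18=0
esi=18+1=19
edi=1-1=0
cmp edi, 0  (cmp 0,0)
jg loop: not taken
esi=19+0=19
halt.

19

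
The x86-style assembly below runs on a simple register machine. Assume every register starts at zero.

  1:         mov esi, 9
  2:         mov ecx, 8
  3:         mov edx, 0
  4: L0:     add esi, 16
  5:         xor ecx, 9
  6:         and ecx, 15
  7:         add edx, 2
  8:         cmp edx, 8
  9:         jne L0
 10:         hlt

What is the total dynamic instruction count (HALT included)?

mov esi, 9 → esi=9
mov ecx, 8 → ecx=8
mov edx, 0 → edx=0
add esi, 16 → esi=9+16=25
xor ecx, 9 → ecx=8^9=1
and ecx, 15 → ecx=1&15=1
add edx, 2 → edx=0+2=2
cmp edx, 8  (cmp 2,8)
jne L0: taken
add esi, 16 → esi=25+16=41
xor ecx, 9 → ecx=1^9=8
and ecx, 15 → ecx=8&15=8
add edx, 2 → edx=2+2=4
cmp edx, 8  (cmp 4,8)
jne L0: taken
add esi, 16 → esi=41+16=57
xor ecx, 9 → ecx=8^9=1
and ecx, 15 → ecx=1&15=1
add edx, 2 → edx=4+2=6
cmp edx, 8  (cmp 6,8)
jne L0: taken
add esi, 16 → esi=57+16=73
xor ecx, 9 → ecx=1^9=8
and ecx, 15 → ecx=8&15=8
add edx, 2 → edx=6+2=8
cmp edx, 8  (cmp 8,8)
jne L0: not taken
halt.
Total executed instructions: 28.

28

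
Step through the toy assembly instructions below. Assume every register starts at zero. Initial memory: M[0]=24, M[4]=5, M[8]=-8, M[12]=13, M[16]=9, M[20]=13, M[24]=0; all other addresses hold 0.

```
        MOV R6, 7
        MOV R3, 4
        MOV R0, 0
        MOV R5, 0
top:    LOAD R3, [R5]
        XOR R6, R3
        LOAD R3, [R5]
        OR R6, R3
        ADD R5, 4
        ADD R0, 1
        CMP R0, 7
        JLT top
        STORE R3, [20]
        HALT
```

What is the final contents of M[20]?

0

after MOV R6, 7: R6=7
after MOV R3, 4: R3=4
after MOV R0, 0: R0=0
after MOV R5, 0: R5=0
after LOAD R3, [R5]: R3=M[0]=24
after XOR R6, R3: R6=7^24=31
after LOAD R3, [R5]: R3=M[0]=24
after OR R6, R3: R6=31|24=31
after ADD R5, 4: R5=0+4=4
after ADD R0, 1: R0=0+1=1
CMP R0, 7  (cmp 1,7)
JLT top: taken
after LOAD R3, [R5]: R3=M[4]=5
after XOR R6, R3: R6=31^5=26
after LOAD R3, [R5]: R3=M[4]=5
after OR R6, R3: R6=26|5=31
after ADD R5, 4: R5=4+4=8
after ADD R0, 1: R0=1+1=2
CMP R0, 7  (cmp 2,7)
JLT top: taken
after LOAD R3, [R5]: R3=M[8]=-8
after XOR R6, R3: R6=31^(-8)=-25
after LOAD R3, [R5]: R3=M[8]=-8
after OR R6, R3: R6=(-25)|(-8)=-1
after ADD R5, 4: R5=8+4=12
after ADD R0, 1: R0=2+1=3
CMP R0, 7  (cmp 3,7)
JLT top: taken
after LOAD R3, [R5]: R3=M[12]=13
after XOR R6, R3: R6=(-1)^13=-14
after LOAD R3, [R5]: R3=M[12]=13
after OR R6, R3: R6=(-14)|13=-1
after ADD R5, 4: R5=12+4=16
after ADD R0, 1: R0=3+1=4
CMP R0, 7  (cmp 4,7)
JLT top: taken
after LOAD R3, [R5]: R3=M[16]=9
after XOR R6, R3: R6=(-1)^9=-10
after LOAD R3, [R5]: R3=M[16]=9
after OR R6, R3: R6=(-10)|9=-1
after ADD R5, 4: R5=16+4=20
after ADD R0, 1: R0=4+1=5
CMP R0, 7  (cmp 5,7)
JLT top: taken
after LOAD R3, [R5]: R3=M[20]=13
after XOR R6, R3: R6=(-1)^13=-14
after LOAD R3, [R5]: R3=M[20]=13
after OR R6, R3: R6=(-14)|13=-1
after ADD R5, 4: R5=20+4=24
after ADD R0, 1: R0=5+1=6
CMP R0, 7  (cmp 6,7)
JLT top: taken
after LOAD R3, [R5]: R3=M[24]=0
after XOR R6, R3: R6=(-1)^0=-1
after LOAD R3, [R5]: R3=M[24]=0
after OR R6, R3: R6=(-1)|0=-1
after ADD R5, 4: R5=24+4=28
after ADD R0, 1: R0=6+1=7
CMP R0, 7  (cmp 7,7)
JLT top: not taken
STORE R3, [20] → M[20]=0
halt.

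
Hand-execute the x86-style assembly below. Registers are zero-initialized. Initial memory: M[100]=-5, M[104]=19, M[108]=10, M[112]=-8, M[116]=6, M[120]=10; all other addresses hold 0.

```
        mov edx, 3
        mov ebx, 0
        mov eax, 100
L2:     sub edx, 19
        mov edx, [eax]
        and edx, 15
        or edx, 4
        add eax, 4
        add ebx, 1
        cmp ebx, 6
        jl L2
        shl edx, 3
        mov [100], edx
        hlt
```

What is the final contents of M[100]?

112

edx=3
ebx=0
eax=100
edx=3-19=-16
edx=M[100]=-5
edx=(-5)&15=11
edx=11|4=15
eax=100+4=104
ebx=0+1=1
cmp ebx, 6  (cmp 1,6)
jl L2: taken
edx=15-19=-4
edx=M[104]=19
edx=19&15=3
edx=3|4=7
eax=104+4=108
ebx=1+1=2
cmp ebx, 6  (cmp 2,6)
jl L2: taken
edx=7-19=-12
edx=M[108]=10
edx=10&15=10
edx=10|4=14
eax=108+4=112
ebx=2+1=3
cmp ebx, 6  (cmp 3,6)
jl L2: taken
edx=14-19=-5
edx=M[112]=-8
edx=(-8)&15=8
edx=8|4=12
eax=112+4=116
ebx=3+1=4
cmp ebx, 6  (cmp 4,6)
jl L2: taken
edx=12-19=-7
edx=M[116]=6
edx=6&15=6
edx=6|4=6
eax=116+4=120
ebx=4+1=5
cmp ebx, 6  (cmp 5,6)
jl L2: taken
edx=6-19=-13
edx=M[120]=10
edx=10&15=10
edx=10|4=14
eax=120+4=124
ebx=5+1=6
cmp ebx, 6  (cmp 6,6)
jl L2: not taken
edx=14<<3=112
mov [100], edx → M[100]=112
halt.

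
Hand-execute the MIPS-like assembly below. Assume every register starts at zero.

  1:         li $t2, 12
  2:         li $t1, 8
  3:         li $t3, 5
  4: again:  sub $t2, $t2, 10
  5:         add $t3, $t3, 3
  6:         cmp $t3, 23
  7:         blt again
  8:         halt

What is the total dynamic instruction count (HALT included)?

li $t2, 12 → $t2=12
li $t1, 8 → $t1=8
li $t3, 5 → $t3=5
sub $t2, $t2, 10 → $t2=12-10=2
add $t3, $t3, 3 → $t3=5+3=8
cmp $t3, 23  (cmp 8,23)
blt again: taken
sub $t2, $t2, 10 → $t2=2-10=-8
add $t3, $t3, 3 → $t3=8+3=11
cmp $t3, 23  (cmp 11,23)
blt again: taken
sub $t2, $t2, 10 → $t2=(-8)-10=-18
add $t3, $t3, 3 → $t3=11+3=14
cmp $t3, 23  (cmp 14,23)
blt again: taken
sub $t2, $t2, 10 → $t2=(-18)-10=-28
add $t3, $t3, 3 → $t3=14+3=17
cmp $t3, 23  (cmp 17,23)
blt again: taken
sub $t2, $t2, 10 → $t2=(-28)-10=-38
add $t3, $t3, 3 → $t3=17+3=20
cmp $t3, 23  (cmp 20,23)
blt again: taken
sub $t2, $t2, 10 → $t2=(-38)-10=-48
add $t3, $t3, 3 → $t3=20+3=23
cmp $t3, 23  (cmp 23,23)
blt again: not taken
halt.
Total executed instructions: 28.

28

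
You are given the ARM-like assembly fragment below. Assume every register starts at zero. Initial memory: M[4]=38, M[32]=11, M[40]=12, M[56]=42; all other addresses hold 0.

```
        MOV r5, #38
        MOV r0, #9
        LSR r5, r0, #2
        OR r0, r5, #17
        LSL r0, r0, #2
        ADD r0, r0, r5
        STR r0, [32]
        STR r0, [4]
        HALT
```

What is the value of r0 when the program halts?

78

r5=38
r0=9
r5=9>>2=2
r0=2|17=19
r0=19<<2=76
r0=76+2=78
STR r0, [32] → M[32]=78
STR r0, [4] → M[4]=78
halt.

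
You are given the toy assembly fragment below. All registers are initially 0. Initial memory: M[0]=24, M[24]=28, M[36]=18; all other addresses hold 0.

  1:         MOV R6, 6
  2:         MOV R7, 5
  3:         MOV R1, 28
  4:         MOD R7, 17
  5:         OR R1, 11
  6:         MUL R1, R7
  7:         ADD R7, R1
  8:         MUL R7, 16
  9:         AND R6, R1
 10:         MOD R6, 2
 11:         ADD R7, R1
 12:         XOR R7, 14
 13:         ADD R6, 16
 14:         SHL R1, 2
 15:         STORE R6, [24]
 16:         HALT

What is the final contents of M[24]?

R6=6
R7=5
R1=28
R7=5%17=5
R1=28|11=31
R1=31*5=155
R7=5+155=160
R7=160*16=2560
R6=6&155=2
R6=2%2=0
R7=2560+155=2715
R7=2715^14=2709
R6=0+16=16
R1=155<<2=620
STORE R6, [24] → M[24]=16
halt.

16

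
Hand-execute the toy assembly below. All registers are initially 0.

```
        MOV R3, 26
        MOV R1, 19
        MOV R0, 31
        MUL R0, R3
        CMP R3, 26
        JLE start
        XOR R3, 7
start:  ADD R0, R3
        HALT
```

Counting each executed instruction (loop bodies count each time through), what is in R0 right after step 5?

MOV R3, 26 → R3=26
MOV R1, 19 → R1=19
MOV R0, 31 → R0=31
MUL R0, R3 → R0=31*26=806
CMP R3, 26  (cmp 26,26)
After step 5: R0 = 806.

806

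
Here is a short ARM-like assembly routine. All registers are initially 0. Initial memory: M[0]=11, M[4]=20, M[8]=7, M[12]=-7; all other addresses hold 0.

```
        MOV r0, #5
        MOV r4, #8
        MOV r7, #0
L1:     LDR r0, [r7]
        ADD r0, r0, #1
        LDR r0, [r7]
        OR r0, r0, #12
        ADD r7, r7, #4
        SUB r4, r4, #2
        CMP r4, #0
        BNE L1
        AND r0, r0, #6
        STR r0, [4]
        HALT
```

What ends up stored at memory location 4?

MOV r0, #5 → r0=5
MOV r4, #8 → r4=8
MOV r7, #0 → r7=0
LDR r0, [r7] → r0=M[0]=11
ADD r0, r0, #1 → r0=11+1=12
LDR r0, [r7] → r0=M[0]=11
OR r0, r0, #12 → r0=11|12=15
ADD r7, r7, #4 → r7=0+4=4
SUB r4, r4, #2 → r4=8-2=6
CMP r4, #0  (cmp 6,0)
BNE L1: taken
LDR r0, [r7] → r0=M[4]=20
ADD r0, r0, #1 → r0=20+1=21
LDR r0, [r7] → r0=M[4]=20
OR r0, r0, #12 → r0=20|12=28
ADD r7, r7, #4 → r7=4+4=8
SUB r4, r4, #2 → r4=6-2=4
CMP r4, #0  (cmp 4,0)
BNE L1: taken
LDR r0, [r7] → r0=M[8]=7
ADD r0, r0, #1 → r0=7+1=8
LDR r0, [r7] → r0=M[8]=7
OR r0, r0, #12 → r0=7|12=15
ADD r7, r7, #4 → r7=8+4=12
SUB r4, r4, #2 → r4=4-2=2
CMP r4, #0  (cmp 2,0)
BNE L1: taken
LDR r0, [r7] → r0=M[12]=-7
ADD r0, r0, #1 → r0=(-7)+1=-6
LDR r0, [r7] → r0=M[12]=-7
OR r0, r0, #12 → r0=(-7)|12=-3
ADD r7, r7, #4 → r7=12+4=16
SUB r4, r4, #2 → r4=2-2=0
CMP r4, #0  (cmp 0,0)
BNE L1: not taken
AND r0, r0, #6 → r0=(-3)&6=4
STR r0, [4] → M[4]=4
halt.

4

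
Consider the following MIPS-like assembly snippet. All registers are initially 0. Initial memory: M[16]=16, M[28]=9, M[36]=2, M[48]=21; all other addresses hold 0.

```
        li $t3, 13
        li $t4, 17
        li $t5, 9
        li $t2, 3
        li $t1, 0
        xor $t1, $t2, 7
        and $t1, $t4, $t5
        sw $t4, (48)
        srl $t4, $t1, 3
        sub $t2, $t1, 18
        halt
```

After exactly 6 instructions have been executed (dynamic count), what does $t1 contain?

4

$t3=13
$t4=17
$t5=9
$t2=3
$t1=0
$t1=3^7=4
After step 6: $t1 = 4.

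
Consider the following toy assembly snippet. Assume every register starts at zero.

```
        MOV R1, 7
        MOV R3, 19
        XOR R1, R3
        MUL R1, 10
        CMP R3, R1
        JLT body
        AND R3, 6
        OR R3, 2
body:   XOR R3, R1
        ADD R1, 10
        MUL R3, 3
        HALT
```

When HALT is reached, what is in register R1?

R1=7
R3=19
R1=7^19=20
R1=20*10=200
CMP R3, R1  (cmp 19,200)
JLT body: taken
R3=19^200=219
R1=200+10=210
R3=219*3=657
halt.

210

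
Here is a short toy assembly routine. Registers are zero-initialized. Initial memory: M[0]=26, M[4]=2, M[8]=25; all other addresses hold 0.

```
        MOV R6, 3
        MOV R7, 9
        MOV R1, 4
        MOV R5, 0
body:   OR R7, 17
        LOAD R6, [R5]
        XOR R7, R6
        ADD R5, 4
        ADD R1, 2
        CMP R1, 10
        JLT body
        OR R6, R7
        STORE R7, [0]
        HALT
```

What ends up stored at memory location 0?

8

R6=3
R7=9
R1=4
R5=0
R7=9|17=25
R6=M[0]=26
R7=25^26=3
R5=0+4=4
R1=4+2=6
CMP R1, 10  (cmp 6,10)
JLT body: taken
R7=3|17=19
R6=M[4]=2
R7=19^2=17
R5=4+4=8
R1=6+2=8
CMP R1, 10  (cmp 8,10)
JLT body: taken
R7=17|17=17
R6=M[8]=25
R7=17^25=8
R5=8+4=12
R1=8+2=10
CMP R1, 10  (cmp 10,10)
JLT body: not taken
R6=25|8=25
STORE R7, [0] → M[0]=8
halt.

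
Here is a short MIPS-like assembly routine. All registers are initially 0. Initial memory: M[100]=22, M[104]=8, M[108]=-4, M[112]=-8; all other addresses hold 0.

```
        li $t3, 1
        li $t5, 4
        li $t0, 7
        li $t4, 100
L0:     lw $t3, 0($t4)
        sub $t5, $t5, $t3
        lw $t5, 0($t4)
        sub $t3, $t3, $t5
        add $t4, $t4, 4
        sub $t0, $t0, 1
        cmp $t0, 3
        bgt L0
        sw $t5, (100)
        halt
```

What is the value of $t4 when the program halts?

after li $t3, 1: $t3=1
after li $t5, 4: $t5=4
after li $t0, 7: $t0=7
after li $t4, 100: $t4=100
after lw $t3, 0($t4): $t3=M[100]=22
after sub $t5, $t5, $t3: $t5=4-22=-18
after lw $t5, 0($t4): $t5=M[100]=22
after sub $t3, $t3, $t5: $t3=22-22=0
after add $t4, $t4, 4: $t4=100+4=104
after sub $t0, $t0, 1: $t0=7-1=6
cmp $t0, 3  (cmp 6,3)
bgt L0: taken
after lw $t3, 0($t4): $t3=M[104]=8
after sub $t5, $t5, $t3: $t5=22-8=14
after lw $t5, 0($t4): $t5=M[104]=8
after sub $t3, $t3, $t5: $t3=8-8=0
after add $t4, $t4, 4: $t4=104+4=108
after sub $t0, $t0, 1: $t0=6-1=5
cmp $t0, 3  (cmp 5,3)
bgt L0: taken
after lw $t3, 0($t4): $t3=M[108]=-4
after sub $t5, $t5, $t3: $t5=8-(-4)=12
after lw $t5, 0($t4): $t5=M[108]=-4
after sub $t3, $t3, $t5: $t3=(-4)-(-4)=0
after add $t4, $t4, 4: $t4=108+4=112
after sub $t0, $t0, 1: $t0=5-1=4
cmp $t0, 3  (cmp 4,3)
bgt L0: taken
after lw $t3, 0($t4): $t3=M[112]=-8
after sub $t5, $t5, $t3: $t5=(-4)-(-8)=4
after lw $t5, 0($t4): $t5=M[112]=-8
after sub $t3, $t3, $t5: $t3=(-8)-(-8)=0
after add $t4, $t4, 4: $t4=112+4=116
after sub $t0, $t0, 1: $t0=4-1=3
cmp $t0, 3  (cmp 3,3)
bgt L0: not taken
sw $t5, (100) → M[100]=-8
halt.

116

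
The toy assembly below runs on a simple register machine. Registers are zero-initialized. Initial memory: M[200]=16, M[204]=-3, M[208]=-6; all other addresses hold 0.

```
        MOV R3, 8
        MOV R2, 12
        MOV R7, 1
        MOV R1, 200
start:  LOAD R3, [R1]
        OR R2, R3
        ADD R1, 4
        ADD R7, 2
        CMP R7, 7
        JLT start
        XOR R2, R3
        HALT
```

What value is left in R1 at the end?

R3=8
R2=12
R7=1
R1=200
R3=M[200]=16
R2=12|16=28
R1=200+4=204
R7=1+2=3
CMP R7, 7  (cmp 3,7)
JLT start: taken
R3=M[204]=-3
R2=28|(-3)=-3
R1=204+4=208
R7=3+2=5
CMP R7, 7  (cmp 5,7)
JLT start: taken
R3=M[208]=-6
R2=(-3)|(-6)=-1
R1=208+4=212
R7=5+2=7
CMP R7, 7  (cmp 7,7)
JLT start: not taken
R2=(-1)^(-6)=5
halt.

212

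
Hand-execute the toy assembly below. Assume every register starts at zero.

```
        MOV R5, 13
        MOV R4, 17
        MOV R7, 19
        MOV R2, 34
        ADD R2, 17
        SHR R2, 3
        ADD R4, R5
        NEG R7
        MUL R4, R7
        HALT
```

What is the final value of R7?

-19

R5=13
R4=17
R7=19
R2=34
R2=34+17=51
R2=51>>3=6
R4=17+13=30
R7=-(19)=-19
R4=30*(-19)=-570
halt.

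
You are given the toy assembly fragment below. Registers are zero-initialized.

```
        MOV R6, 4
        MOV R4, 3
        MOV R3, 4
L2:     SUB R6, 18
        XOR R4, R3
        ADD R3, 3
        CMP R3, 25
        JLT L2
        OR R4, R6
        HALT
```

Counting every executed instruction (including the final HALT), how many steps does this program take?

R6=4
R4=3
R3=4
R6=4-18=-14
R4=3^4=7
R3=4+3=7
CMP R3, 25  (cmp 7,25)
JLT L2: taken
R6=(-14)-18=-32
R4=7^7=0
R3=7+3=10
CMP R3, 25  (cmp 10,25)
JLT L2: taken
R6=(-32)-18=-50
R4=0^10=10
R3=10+3=13
CMP R3, 25  (cmp 13,25)
JLT L2: taken
R6=(-50)-18=-68
R4=10^13=7
R3=13+3=16
CMP R3, 25  (cmp 16,25)
JLT L2: taken
R6=(-68)-18=-86
R4=7^16=23
R3=16+3=19
CMP R3, 25  (cmp 19,25)
JLT L2: taken
R6=(-86)-18=-104
R4=23^19=4
R3=19+3=22
CMP R3, 25  (cmp 22,25)
JLT L2: taken
R6=(-104)-18=-122
R4=4^22=18
R3=22+3=25
CMP R3, 25  (cmp 25,25)
JLT L2: not taken
R4=18|(-122)=-106
halt.
Total executed instructions: 40.

40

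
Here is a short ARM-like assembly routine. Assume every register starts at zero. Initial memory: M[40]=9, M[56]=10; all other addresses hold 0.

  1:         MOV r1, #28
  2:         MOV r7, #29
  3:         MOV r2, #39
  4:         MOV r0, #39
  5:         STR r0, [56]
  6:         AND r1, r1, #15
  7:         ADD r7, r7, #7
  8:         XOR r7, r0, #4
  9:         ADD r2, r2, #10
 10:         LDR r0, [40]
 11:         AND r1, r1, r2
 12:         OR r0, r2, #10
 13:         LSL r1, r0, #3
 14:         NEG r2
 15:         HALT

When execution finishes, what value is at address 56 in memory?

39

r1=28
r7=29
r2=39
r0=39
STR r0, [56] → M[56]=39
r1=28&15=12
r7=29+7=36
r7=39^4=35
r2=39+10=49
r0=M[40]=9
r1=12&49=0
r0=49|10=59
r1=59<<3=472
r2=-(49)=-49
halt.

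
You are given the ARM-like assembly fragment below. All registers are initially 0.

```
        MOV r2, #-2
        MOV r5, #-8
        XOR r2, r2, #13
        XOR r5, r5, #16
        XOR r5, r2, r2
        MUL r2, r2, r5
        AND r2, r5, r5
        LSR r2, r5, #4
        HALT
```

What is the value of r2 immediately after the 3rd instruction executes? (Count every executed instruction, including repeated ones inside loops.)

-13

after MOV r2, #-2: r2=-2
after MOV r5, #-8: r5=-8
after XOR r2, r2, #13: r2=(-2)^13=-13
After step 3: r2 = -13.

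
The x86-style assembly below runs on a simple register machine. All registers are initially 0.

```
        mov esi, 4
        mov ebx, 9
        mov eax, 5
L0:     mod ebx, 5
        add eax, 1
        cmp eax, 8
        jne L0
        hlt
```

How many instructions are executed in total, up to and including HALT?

mov esi, 4 → esi=4
mov ebx, 9 → ebx=9
mov eax, 5 → eax=5
mod ebx, 5 → ebx=9%5=4
add eax, 1 → eax=5+1=6
cmp eax, 8  (cmp 6,8)
jne L0: taken
mod ebx, 5 → ebx=4%5=4
add eax, 1 → eax=6+1=7
cmp eax, 8  (cmp 7,8)
jne L0: taken
mod ebx, 5 → ebx=4%5=4
add eax, 1 → eax=7+1=8
cmp eax, 8  (cmp 8,8)
jne L0: not taken
halt.
Total executed instructions: 16.

16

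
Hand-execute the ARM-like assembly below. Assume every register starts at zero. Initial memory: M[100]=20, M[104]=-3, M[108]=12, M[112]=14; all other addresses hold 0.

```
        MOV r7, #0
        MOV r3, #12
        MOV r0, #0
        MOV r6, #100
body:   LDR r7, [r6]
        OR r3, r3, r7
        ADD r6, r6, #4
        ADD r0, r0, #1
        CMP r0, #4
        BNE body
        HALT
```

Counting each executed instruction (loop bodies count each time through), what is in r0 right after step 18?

r7=0
r3=12
r0=0
r6=100
r7=M[100]=20
r3=12|20=28
r6=100+4=104
r0=0+1=1
CMP r0, #4  (cmp 1,4)
BNE body: taken
r7=M[104]=-3
r3=28|(-3)=-3
r6=104+4=108
r0=1+1=2
CMP r0, #4  (cmp 2,4)
BNE body: taken
r7=M[108]=12
r3=(-3)|12=-3
After step 18: r0 = 2.

2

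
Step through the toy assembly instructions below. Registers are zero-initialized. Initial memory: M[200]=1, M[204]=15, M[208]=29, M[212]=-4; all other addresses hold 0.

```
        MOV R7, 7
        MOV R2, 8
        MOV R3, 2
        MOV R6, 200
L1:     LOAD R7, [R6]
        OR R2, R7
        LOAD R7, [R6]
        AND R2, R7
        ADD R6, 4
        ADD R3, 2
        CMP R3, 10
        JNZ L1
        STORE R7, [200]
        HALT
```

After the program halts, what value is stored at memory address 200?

-4

after MOV R7, 7: R7=7
after MOV R2, 8: R2=8
after MOV R3, 2: R3=2
after MOV R6, 200: R6=200
after LOAD R7, [R6]: R7=M[200]=1
after OR R2, R7: R2=8|1=9
after LOAD R7, [R6]: R7=M[200]=1
after AND R2, R7: R2=9&1=1
after ADD R6, 4: R6=200+4=204
after ADD R3, 2: R3=2+2=4
CMP R3, 10  (cmp 4,10)
JNZ L1: taken
after LOAD R7, [R6]: R7=M[204]=15
after OR R2, R7: R2=1|15=15
after LOAD R7, [R6]: R7=M[204]=15
after AND R2, R7: R2=15&15=15
after ADD R6, 4: R6=204+4=208
after ADD R3, 2: R3=4+2=6
CMP R3, 10  (cmp 6,10)
JNZ L1: taken
after LOAD R7, [R6]: R7=M[208]=29
after OR R2, R7: R2=15|29=31
after LOAD R7, [R6]: R7=M[208]=29
after AND R2, R7: R2=31&29=29
after ADD R6, 4: R6=208+4=212
after ADD R3, 2: R3=6+2=8
CMP R3, 10  (cmp 8,10)
JNZ L1: taken
after LOAD R7, [R6]: R7=M[212]=-4
after OR R2, R7: R2=29|(-4)=-3
after LOAD R7, [R6]: R7=M[212]=-4
after AND R2, R7: R2=(-3)&(-4)=-4
after ADD R6, 4: R6=212+4=216
after ADD R3, 2: R3=8+2=10
CMP R3, 10  (cmp 10,10)
JNZ L1: not taken
STORE R7, [200] → M[200]=-4
halt.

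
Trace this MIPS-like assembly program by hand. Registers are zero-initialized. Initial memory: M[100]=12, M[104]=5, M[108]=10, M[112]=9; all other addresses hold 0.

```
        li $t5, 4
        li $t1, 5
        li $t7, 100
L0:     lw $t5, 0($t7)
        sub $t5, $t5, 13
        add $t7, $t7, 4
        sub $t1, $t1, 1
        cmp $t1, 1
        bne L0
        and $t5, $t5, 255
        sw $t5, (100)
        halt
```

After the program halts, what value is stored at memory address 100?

252

$t5=4
$t1=5
$t7=100
$t5=M[100]=12
$t5=12-13=-1
$t7=100+4=104
$t1=5-1=4
cmp $t1, 1  (cmp 4,1)
bne L0: taken
$t5=M[104]=5
$t5=5-13=-8
$t7=104+4=108
$t1=4-1=3
cmp $t1, 1  (cmp 3,1)
bne L0: taken
$t5=M[108]=10
$t5=10-13=-3
$t7=108+4=112
$t1=3-1=2
cmp $t1, 1  (cmp 2,1)
bne L0: taken
$t5=M[112]=9
$t5=9-13=-4
$t7=112+4=116
$t1=2-1=1
cmp $t1, 1  (cmp 1,1)
bne L0: not taken
$t5=(-4)&255=252
sw $t5, (100) → M[100]=252
halt.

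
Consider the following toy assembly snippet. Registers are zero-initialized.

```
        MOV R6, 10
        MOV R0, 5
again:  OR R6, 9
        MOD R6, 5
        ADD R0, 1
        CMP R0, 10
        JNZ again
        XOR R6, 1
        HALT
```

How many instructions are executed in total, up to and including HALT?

29

after MOV R6, 10: R6=10
after MOV R0, 5: R0=5
after OR R6, 9: R6=10|9=11
after MOD R6, 5: R6=11%5=1
after ADD R0, 1: R0=5+1=6
CMP R0, 10  (cmp 6,10)
JNZ again: taken
after OR R6, 9: R6=1|9=9
after MOD R6, 5: R6=9%5=4
after ADD R0, 1: R0=6+1=7
CMP R0, 10  (cmp 7,10)
JNZ again: taken
after OR R6, 9: R6=4|9=13
after MOD R6, 5: R6=13%5=3
after ADD R0, 1: R0=7+1=8
CMP R0, 10  (cmp 8,10)
JNZ again: taken
after OR R6, 9: R6=3|9=11
after MOD R6, 5: R6=11%5=1
after ADD R0, 1: R0=8+1=9
CMP R0, 10  (cmp 9,10)
JNZ again: taken
after OR R6, 9: R6=1|9=9
after MOD R6, 5: R6=9%5=4
after ADD R0, 1: R0=9+1=10
CMP R0, 10  (cmp 10,10)
JNZ again: not taken
after XOR R6, 1: R6=4^1=5
halt.
Total executed instructions: 29.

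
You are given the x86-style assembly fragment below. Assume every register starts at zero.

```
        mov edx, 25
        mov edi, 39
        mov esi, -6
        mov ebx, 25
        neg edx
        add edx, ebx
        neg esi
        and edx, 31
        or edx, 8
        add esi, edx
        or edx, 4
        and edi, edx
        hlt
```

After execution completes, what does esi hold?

14

mov edx, 25 → edx=25
mov edi, 39 → edi=39
mov esi, -6 → esi=-6
mov ebx, 25 → ebx=25
neg edx → edx=-(25)=-25
add edx, ebx → edx=(-25)+25=0
neg esi → esi=-(-6)=6
and edx, 31 → edx=0&31=0
or edx, 8 → edx=0|8=8
add esi, edx → esi=6+8=14
or edx, 4 → edx=8|4=12
and edi, edx → edi=39&12=4
halt.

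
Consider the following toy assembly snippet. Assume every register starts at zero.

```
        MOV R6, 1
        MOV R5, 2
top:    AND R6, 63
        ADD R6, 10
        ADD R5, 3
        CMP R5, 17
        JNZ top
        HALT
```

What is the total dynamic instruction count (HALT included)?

R6=1
R5=2
R6=1&63=1
R6=1+10=11
R5=2+3=5
CMP R5, 17  (cmp 5,17)
JNZ top: taken
R6=11&63=11
R6=11+10=21
R5=5+3=8
CMP R5, 17  (cmp 8,17)
JNZ top: taken
R6=21&63=21
R6=21+10=31
R5=8+3=11
CMP R5, 17  (cmp 11,17)
JNZ top: taken
R6=31&63=31
R6=31+10=41
R5=11+3=14
CMP R5, 17  (cmp 14,17)
JNZ top: taken
R6=41&63=41
R6=41+10=51
R5=14+3=17
CMP R5, 17  (cmp 17,17)
JNZ top: not taken
halt.
Total executed instructions: 28.

28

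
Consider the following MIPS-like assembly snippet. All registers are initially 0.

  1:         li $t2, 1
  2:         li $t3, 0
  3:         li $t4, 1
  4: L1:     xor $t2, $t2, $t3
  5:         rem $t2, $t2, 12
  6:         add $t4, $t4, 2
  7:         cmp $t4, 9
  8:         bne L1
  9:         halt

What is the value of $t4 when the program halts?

li $t2, 1 → $t2=1
li $t3, 0 → $t3=0
li $t4, 1 → $t4=1
xor $t2, $t2, $t3 → $t2=1^0=1
rem $t2, $t2, 12 → $t2=1%12=1
add $t4, $t4, 2 → $t4=1+2=3
cmp $t4, 9  (cmp 3,9)
bne L1: taken
xor $t2, $t2, $t3 → $t2=1^0=1
rem $t2, $t2, 12 → $t2=1%12=1
add $t4, $t4, 2 → $t4=3+2=5
cmp $t4, 9  (cmp 5,9)
bne L1: taken
xor $t2, $t2, $t3 → $t2=1^0=1
rem $t2, $t2, 12 → $t2=1%12=1
add $t4, $t4, 2 → $t4=5+2=7
cmp $t4, 9  (cmp 7,9)
bne L1: taken
xor $t2, $t2, $t3 → $t2=1^0=1
rem $t2, $t2, 12 → $t2=1%12=1
add $t4, $t4, 2 → $t4=7+2=9
cmp $t4, 9  (cmp 9,9)
bne L1: not taken
halt.

9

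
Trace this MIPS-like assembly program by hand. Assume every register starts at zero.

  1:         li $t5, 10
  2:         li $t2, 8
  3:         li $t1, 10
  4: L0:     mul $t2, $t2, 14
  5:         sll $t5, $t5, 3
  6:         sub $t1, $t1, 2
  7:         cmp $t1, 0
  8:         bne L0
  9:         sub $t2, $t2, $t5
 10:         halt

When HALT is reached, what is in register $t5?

$t5=10
$t2=8
$t1=10
$t2=8*14=112
$t5=10<<3=80
$t1=10-2=8
cmp $t1, 0  (cmp 8,0)
bne L0: taken
$t2=112*14=1568
$t5=80<<3=640
$t1=8-2=6
cmp $t1, 0  (cmp 6,0)
bne L0: taken
$t2=1568*14=21952
$t5=640<<3=5120
$t1=6-2=4
cmp $t1, 0  (cmp 4,0)
bne L0: taken
$t2=21952*14=307328
$t5=5120<<3=40960
$t1=4-2=2
cmp $t1, 0  (cmp 2,0)
bne L0: taken
$t2=307328*14=4302592
$t5=40960<<3=327680
$t1=2-2=0
cmp $t1, 0  (cmp 0,0)
bne L0: not taken
$t2=4302592-327680=3974912
halt.

327680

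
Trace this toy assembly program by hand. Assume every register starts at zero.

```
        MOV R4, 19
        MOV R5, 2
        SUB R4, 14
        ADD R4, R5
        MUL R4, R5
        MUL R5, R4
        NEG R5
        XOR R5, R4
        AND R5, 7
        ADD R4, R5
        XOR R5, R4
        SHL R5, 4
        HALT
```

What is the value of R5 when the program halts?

288

MOV R4, 19 → R4=19
MOV R5, 2 → R5=2
SUB R4, 14 → R4=19-14=5
ADD R4, R5 → R4=5+2=7
MUL R4, R5 → R4=7*2=14
MUL R5, R4 → R5=2*14=28
NEG R5 → R5=-(28)=-28
XOR R5, R4 → R5=(-28)^14=-22
AND R5, 7 → R5=(-22)&7=2
ADD R4, R5 → R4=14+2=16
XOR R5, R4 → R5=2^16=18
SHL R5, 4 → R5=18<<4=288
halt.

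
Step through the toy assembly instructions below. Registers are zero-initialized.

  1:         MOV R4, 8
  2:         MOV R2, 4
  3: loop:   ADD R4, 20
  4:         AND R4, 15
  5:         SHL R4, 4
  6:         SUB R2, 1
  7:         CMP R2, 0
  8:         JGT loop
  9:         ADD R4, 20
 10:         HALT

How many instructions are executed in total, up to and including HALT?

MOV R4, 8 → R4=8
MOV R2, 4 → R2=4
ADD R4, 20 → R4=8+20=28
AND R4, 15 → R4=28&15=12
SHL R4, 4 → R4=12<<4=192
SUB R2, 1 → R2=4-1=3
CMP R2, 0  (cmp 3,0)
JGT loop: taken
ADD R4, 20 → R4=192+20=212
AND R4, 15 → R4=212&15=4
SHL R4, 4 → R4=4<<4=64
SUB R2, 1 → R2=3-1=2
CMP R2, 0  (cmp 2,0)
JGT loop: taken
ADD R4, 20 → R4=64+20=84
AND R4, 15 → R4=84&15=4
SHL R4, 4 → R4=4<<4=64
SUB R2, 1 → R2=2-1=1
CMP R2, 0  (cmp 1,0)
JGT loop: taken
ADD R4, 20 → R4=64+20=84
AND R4, 15 → R4=84&15=4
SHL R4, 4 → R4=4<<4=64
SUB R2, 1 → R2=1-1=0
CMP R2, 0  (cmp 0,0)
JGT loop: not taken
ADD R4, 20 → R4=64+20=84
halt.
Total executed instructions: 28.

28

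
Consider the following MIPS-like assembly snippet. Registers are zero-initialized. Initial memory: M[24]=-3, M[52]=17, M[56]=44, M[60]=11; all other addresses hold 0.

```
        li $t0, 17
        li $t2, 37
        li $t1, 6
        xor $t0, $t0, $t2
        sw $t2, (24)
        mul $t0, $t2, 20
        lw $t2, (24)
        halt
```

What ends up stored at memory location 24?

after li $t0, 17: $t0=17
after li $t2, 37: $t2=37
after li $t1, 6: $t1=6
after xor $t0, $t0, $t2: $t0=17^37=52
sw $t2, (24) → M[24]=37
after mul $t0, $t2, 20: $t0=37*20=740
after lw $t2, (24): $t2=M[24]=37
halt.

37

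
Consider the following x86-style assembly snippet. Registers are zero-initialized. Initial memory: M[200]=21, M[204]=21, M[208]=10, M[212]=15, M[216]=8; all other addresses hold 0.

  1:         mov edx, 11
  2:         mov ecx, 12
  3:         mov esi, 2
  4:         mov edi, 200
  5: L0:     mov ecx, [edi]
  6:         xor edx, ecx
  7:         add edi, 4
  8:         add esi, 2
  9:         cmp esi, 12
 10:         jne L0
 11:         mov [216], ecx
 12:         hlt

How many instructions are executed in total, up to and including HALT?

mov edx, 11 → edx=11
mov ecx, 12 → ecx=12
mov esi, 2 → esi=2
mov edi, 200 → edi=200
mov ecx, [edi] → ecx=M[200]=21
xor edx, ecx → edx=11^21=30
add edi, 4 → edi=200+4=204
add esi, 2 → esi=2+2=4
cmp esi, 12  (cmp 4,12)
jne L0: taken
mov ecx, [edi] → ecx=M[204]=21
xor edx, ecx → edx=30^21=11
add edi, 4 → edi=204+4=208
add esi, 2 → esi=4+2=6
cmp esi, 12  (cmp 6,12)
jne L0: taken
mov ecx, [edi] → ecx=M[208]=10
xor edx, ecx → edx=11^10=1
add edi, 4 → edi=208+4=212
add esi, 2 → esi=6+2=8
cmp esi, 12  (cmp 8,12)
jne L0: taken
mov ecx, [edi] → ecx=M[212]=15
xor edx, ecx → edx=1^15=14
add edi, 4 → edi=212+4=216
add esi, 2 → esi=8+2=10
cmp esi, 12  (cmp 10,12)
jne L0: taken
mov ecx, [edi] → ecx=M[216]=8
xor edx, ecx → edx=14^8=6
add edi, 4 → edi=216+4=220
add esi, 2 → esi=10+2=12
cmp esi, 12  (cmp 12,12)
jne L0: not taken
mov [216], ecx → M[216]=8
halt.
Total executed instructions: 36.

36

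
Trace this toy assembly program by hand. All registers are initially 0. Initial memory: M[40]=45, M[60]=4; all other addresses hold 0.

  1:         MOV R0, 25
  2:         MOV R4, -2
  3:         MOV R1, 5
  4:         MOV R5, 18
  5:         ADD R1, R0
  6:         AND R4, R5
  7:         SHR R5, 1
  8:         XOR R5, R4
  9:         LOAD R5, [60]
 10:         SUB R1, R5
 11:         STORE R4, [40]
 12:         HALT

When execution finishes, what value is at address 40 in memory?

18

R0=25
R4=-2
R1=5
R5=18
R1=5+25=30
R4=(-2)&18=18
R5=18>>1=9
R5=9^18=27
R5=M[60]=4
R1=30-4=26
STORE R4, [40] → M[40]=18
halt.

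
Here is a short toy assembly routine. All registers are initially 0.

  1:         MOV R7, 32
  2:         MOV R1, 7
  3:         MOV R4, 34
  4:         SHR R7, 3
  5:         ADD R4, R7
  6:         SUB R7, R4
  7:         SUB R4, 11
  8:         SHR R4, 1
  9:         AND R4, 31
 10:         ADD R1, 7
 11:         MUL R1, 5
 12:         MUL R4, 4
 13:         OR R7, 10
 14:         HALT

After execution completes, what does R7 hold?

R7=32
R1=7
R4=34
R7=32>>3=4
R4=34+4=38
R7=4-38=-34
R4=38-11=27
R4=27>>1=13
R4=13&31=13
R1=7+7=14
R1=14*5=70
R4=13*4=52
R7=(-34)|10=-34
halt.

-34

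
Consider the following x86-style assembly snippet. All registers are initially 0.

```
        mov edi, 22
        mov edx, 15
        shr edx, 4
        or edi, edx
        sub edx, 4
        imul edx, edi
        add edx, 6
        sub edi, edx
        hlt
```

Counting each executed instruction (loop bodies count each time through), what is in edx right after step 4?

0

edi=22
edx=15
edx=15>>4=0
edi=22|0=22
After step 4: edx = 0.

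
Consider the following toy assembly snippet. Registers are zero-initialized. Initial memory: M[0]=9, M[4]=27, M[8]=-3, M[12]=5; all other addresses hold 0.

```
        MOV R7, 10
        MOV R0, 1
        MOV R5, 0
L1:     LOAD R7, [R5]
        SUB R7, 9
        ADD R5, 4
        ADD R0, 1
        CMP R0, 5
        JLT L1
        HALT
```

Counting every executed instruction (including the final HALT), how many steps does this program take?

28

R7=10
R0=1
R5=0
R7=M[0]=9
R7=9-9=0
R5=0+4=4
R0=1+1=2
CMP R0, 5  (cmp 2,5)
JLT L1: taken
R7=M[4]=27
R7=27-9=18
R5=4+4=8
R0=2+1=3
CMP R0, 5  (cmp 3,5)
JLT L1: taken
R7=M[8]=-3
R7=(-3)-9=-12
R5=8+4=12
R0=3+1=4
CMP R0, 5  (cmp 4,5)
JLT L1: taken
R7=M[12]=5
R7=5-9=-4
R5=12+4=16
R0=4+1=5
CMP R0, 5  (cmp 5,5)
JLT L1: not taken
halt.
Total executed instructions: 28.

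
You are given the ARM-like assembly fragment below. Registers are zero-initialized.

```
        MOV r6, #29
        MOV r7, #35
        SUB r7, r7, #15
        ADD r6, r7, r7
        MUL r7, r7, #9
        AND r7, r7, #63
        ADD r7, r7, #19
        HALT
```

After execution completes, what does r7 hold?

after MOV r6, #29: r6=29
after MOV r7, #35: r7=35
after SUB r7, r7, #15: r7=35-15=20
after ADD r6, r7, r7: r6=20+20=40
after MUL r7, r7, #9: r7=20*9=180
after AND r7, r7, #63: r7=180&63=52
after ADD r7, r7, #19: r7=52+19=71
halt.

71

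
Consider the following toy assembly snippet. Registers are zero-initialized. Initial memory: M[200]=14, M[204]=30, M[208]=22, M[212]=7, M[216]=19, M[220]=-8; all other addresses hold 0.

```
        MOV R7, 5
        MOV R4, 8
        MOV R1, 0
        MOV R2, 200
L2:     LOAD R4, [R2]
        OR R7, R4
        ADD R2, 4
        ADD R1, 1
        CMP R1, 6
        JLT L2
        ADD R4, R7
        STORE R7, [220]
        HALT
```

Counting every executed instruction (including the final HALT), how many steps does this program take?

43

MOV R7, 5 → R7=5
MOV R4, 8 → R4=8
MOV R1, 0 → R1=0
MOV R2, 200 → R2=200
LOAD R4, [R2] → R4=M[200]=14
OR R7, R4 → R7=5|14=15
ADD R2, 4 → R2=200+4=204
ADD R1, 1 → R1=0+1=1
CMP R1, 6  (cmp 1,6)
JLT L2: taken
LOAD R4, [R2] → R4=M[204]=30
OR R7, R4 → R7=15|30=31
ADD R2, 4 → R2=204+4=208
ADD R1, 1 → R1=1+1=2
CMP R1, 6  (cmp 2,6)
JLT L2: taken
LOAD R4, [R2] → R4=M[208]=22
OR R7, R4 → R7=31|22=31
ADD R2, 4 → R2=208+4=212
ADD R1, 1 → R1=2+1=3
CMP R1, 6  (cmp 3,6)
JLT L2: taken
LOAD R4, [R2] → R4=M[212]=7
OR R7, R4 → R7=31|7=31
ADD R2, 4 → R2=212+4=216
ADD R1, 1 → R1=3+1=4
CMP R1, 6  (cmp 4,6)
JLT L2: taken
LOAD R4, [R2] → R4=M[216]=19
OR R7, R4 → R7=31|19=31
ADD R2, 4 → R2=216+4=220
ADD R1, 1 → R1=4+1=5
CMP R1, 6  (cmp 5,6)
JLT L2: taken
LOAD R4, [R2] → R4=M[220]=-8
OR R7, R4 → R7=31|(-8)=-1
ADD R2, 4 → R2=220+4=224
ADD R1, 1 → R1=5+1=6
CMP R1, 6  (cmp 6,6)
JLT L2: not taken
ADD R4, R7 → R4=(-8)+(-1)=-9
STORE R7, [220] → M[220]=-1
halt.
Total executed instructions: 43.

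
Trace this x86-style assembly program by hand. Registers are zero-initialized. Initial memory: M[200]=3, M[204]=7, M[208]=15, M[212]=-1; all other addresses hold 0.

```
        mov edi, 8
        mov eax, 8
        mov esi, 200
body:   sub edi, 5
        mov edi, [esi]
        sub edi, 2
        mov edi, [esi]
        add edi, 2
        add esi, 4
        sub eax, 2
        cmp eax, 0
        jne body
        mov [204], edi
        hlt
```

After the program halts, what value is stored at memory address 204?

edi=8
eax=8
esi=200
edi=8-5=3
edi=M[200]=3
edi=3-2=1
edi=M[200]=3
edi=3+2=5
esi=200+4=204
eax=8-2=6
cmp eax, 0  (cmp 6,0)
jne body: taken
edi=5-5=0
edi=M[204]=7
edi=7-2=5
edi=M[204]=7
edi=7+2=9
esi=204+4=208
eax=6-2=4
cmp eax, 0  (cmp 4,0)
jne body: taken
edi=9-5=4
edi=M[208]=15
edi=15-2=13
edi=M[208]=15
edi=15+2=17
esi=208+4=212
eax=4-2=2
cmp eax, 0  (cmp 2,0)
jne body: taken
edi=17-5=12
edi=M[212]=-1
edi=(-1)-2=-3
edi=M[212]=-1
edi=(-1)+2=1
esi=212+4=216
eax=2-2=0
cmp eax, 0  (cmp 0,0)
jne body: not taken
mov [204], edi → M[204]=1
halt.

1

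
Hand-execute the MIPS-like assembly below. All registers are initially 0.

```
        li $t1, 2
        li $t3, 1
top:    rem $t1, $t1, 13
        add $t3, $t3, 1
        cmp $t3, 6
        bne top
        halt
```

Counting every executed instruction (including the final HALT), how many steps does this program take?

23

$t1=2
$t3=1
$t1=2%13=2
$t3=1+1=2
cmp $t3, 6  (cmp 2,6)
bne top: taken
$t1=2%13=2
$t3=2+1=3
cmp $t3, 6  (cmp 3,6)
bne top: taken
$t1=2%13=2
$t3=3+1=4
cmp $t3, 6  (cmp 4,6)
bne top: taken
$t1=2%13=2
$t3=4+1=5
cmp $t3, 6  (cmp 5,6)
bne top: taken
$t1=2%13=2
$t3=5+1=6
cmp $t3, 6  (cmp 6,6)
bne top: not taken
halt.
Total executed instructions: 23.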